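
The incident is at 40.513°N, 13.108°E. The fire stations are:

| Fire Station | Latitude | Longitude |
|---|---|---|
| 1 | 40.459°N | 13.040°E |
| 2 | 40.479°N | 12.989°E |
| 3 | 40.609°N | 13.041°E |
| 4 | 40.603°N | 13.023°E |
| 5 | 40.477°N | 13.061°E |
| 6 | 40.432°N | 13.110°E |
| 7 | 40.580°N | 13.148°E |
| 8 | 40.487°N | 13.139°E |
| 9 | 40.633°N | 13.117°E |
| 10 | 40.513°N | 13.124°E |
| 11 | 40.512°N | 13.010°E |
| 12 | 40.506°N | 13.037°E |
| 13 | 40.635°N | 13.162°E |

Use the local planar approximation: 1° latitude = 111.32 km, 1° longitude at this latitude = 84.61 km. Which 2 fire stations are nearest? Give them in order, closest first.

Distances from 40.513°N, 13.108°E:
1: 8.321 km
2: 10.756 km
3: 12.097 km
4: 12.333 km
5: 5.646 km
6: 9.019 km
7: 8.190 km
8: 3.906 km
9: 13.380 km
10: 1.354 km
11: 8.293 km
12: 6.058 km
13: 14.329 km
Sorted: 10 (1.354 km) < 8 (3.906 km) < 5 (5.646 km) < 12 (6.058 km) < …

10, 8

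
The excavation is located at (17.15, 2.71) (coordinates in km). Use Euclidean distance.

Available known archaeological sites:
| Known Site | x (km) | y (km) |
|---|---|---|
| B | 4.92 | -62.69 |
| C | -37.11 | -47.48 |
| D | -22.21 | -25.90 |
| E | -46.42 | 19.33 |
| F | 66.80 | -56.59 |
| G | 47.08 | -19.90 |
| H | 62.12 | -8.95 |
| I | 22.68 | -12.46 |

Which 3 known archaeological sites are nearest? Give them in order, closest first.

I, G, H

Distances from (17.15, 2.71):
B: √((-12.23)² + (-65.40)²) = √(149.5729 + 4277.1600) = 66.53 km
C: √((-54.26)² + (-50.19)²) = √(2944.1476 + 2519.0361) = 73.91 km
D: √((-39.36)² + (-28.61)²) = √(1549.2096 + 818.5321) = 48.66 km
E: √((-63.57)² + (16.62)²) = √(4041.1449 + 276.2244) = 65.71 km
F: √((49.65)² + (-59.30)²) = √(2465.1225 + 3516.4900) = 77.34 km
G: √((29.93)² + (-22.61)²) = √(895.8049 + 511.2121) = 37.51 km
H: √((44.97)² + (-11.66)²) = √(2022.3009 + 135.9556) = 46.46 km
I: √((5.53)² + (-15.17)²) = √(30.5809 + 230.1289) = 16.15 km
Sorted: I (16.15 km) < G (37.51 km) < H (46.46 km) < D (48.66 km) < E (65.71 km) < …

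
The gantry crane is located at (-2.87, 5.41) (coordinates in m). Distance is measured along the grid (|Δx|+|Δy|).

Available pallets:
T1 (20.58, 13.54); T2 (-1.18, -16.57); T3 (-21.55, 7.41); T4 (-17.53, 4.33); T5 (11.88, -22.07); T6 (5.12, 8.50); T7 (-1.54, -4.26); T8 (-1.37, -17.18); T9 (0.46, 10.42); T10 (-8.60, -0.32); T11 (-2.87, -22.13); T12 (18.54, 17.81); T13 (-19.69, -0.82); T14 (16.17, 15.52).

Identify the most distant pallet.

Distances from (-2.87, 5.41):
T1: 31.58 m
T2: 23.67 m
T3: 20.68 m
T4: 15.74 m
T5: 42.23 m
T6: 11.08 m
T7: 11.00 m
T8: 24.09 m
T9: 8.34 m
T10: 11.46 m
T11: 27.54 m
T12: 33.81 m
T13: 23.05 m
T14: 29.15 m
Maximum: T5 at 42.23 m.

T5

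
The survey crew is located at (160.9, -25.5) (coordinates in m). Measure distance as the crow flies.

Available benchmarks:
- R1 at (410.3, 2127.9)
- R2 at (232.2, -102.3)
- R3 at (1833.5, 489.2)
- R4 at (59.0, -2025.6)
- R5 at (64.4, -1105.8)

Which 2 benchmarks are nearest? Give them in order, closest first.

R2, R5

Distances from (160.9, -25.5):
R1: 2167.8 m
R2: 104.8 m
R3: 1750.0 m
R4: 2002.7 m
R5: 1084.6 m
Sorted: R2 (104.8 m) < R5 (1084.6 m) < R3 (1750.0 m) < R4 (2002.7 m) < …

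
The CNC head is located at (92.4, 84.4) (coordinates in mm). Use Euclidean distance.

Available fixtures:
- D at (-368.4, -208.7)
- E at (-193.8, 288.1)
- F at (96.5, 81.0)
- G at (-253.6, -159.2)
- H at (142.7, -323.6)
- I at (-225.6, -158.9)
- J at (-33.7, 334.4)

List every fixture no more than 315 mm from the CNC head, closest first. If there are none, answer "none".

Distances from (92.4, 84.4):
D: 546.1 mm
E: 351.3 mm
F: 5.3 mm
G: 423.2 mm
H: 411.1 mm
I: 400.4 mm
J: 280.0 mm
Threshold 315 mm: F (5.3 mm), J (280.0 mm) are within range.

F, J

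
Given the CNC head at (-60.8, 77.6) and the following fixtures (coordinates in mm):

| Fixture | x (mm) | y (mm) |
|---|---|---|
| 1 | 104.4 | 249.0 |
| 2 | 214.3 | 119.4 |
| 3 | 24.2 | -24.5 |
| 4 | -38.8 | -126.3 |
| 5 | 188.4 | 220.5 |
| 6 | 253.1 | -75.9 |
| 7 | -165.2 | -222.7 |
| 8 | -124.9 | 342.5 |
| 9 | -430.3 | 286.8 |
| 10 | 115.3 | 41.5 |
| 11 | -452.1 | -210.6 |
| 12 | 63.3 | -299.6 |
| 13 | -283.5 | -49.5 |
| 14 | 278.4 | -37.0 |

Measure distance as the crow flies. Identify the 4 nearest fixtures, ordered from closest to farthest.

3, 10, 4, 1

Distances from (-60.8, 77.6):
1: 238.1 mm
2: 278.3 mm
3: 132.9 mm
4: 205.1 mm
5: 287.3 mm
6: 349.4 mm
7: 317.9 mm
8: 272.5 mm
9: 424.6 mm
10: 179.8 mm
11: 486.0 mm
12: 397.1 mm
13: 256.4 mm
14: 358.0 mm
Sorted: 3 (132.9 mm) < 10 (179.8 mm) < 4 (205.1 mm) < 1 (238.1 mm) < 13 (256.4 mm) < 8 (272.5 mm) < …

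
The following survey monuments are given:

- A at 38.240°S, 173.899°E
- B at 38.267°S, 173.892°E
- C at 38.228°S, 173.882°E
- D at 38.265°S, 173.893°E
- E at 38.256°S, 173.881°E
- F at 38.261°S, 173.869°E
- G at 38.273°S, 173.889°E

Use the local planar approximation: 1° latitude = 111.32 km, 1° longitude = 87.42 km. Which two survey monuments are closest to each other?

Pairwise distances:
A–B: √((-0.027·111.32)² + (-0.007·87.42)²) = √(9.03387 + 0.37447) = 3.067 km
A–C: √((0.012·111.32)² + (-0.017·87.42)²) = √(1.78447 + 2.20861) = 1.998 km
A–D: √((-0.025·111.32)² + (-0.006·87.42)²) = √(7.74509 + 0.27512) = 2.832 km
A–E: √((-0.016·111.32)² + (-0.018·87.42)²) = √(3.17239 + 2.47609) = 2.377 km
A–F: √((-0.021·111.32)² + (-0.030·87.42)²) = √(5.46493 + 6.87803) = 3.513 km
A–G: √((-0.033·111.32)² + (-0.010·87.42)²) = √(13.49504 + 0.76423) = 3.776 km
B–C: √((0.039·111.32)² + (-0.010·87.42)²) = √(18.84845 + 0.76423) = 4.429 km
B–D: √((0.002·111.32)² + (0.001·87.42)²) = √(0.04957 + 0.00764) = 0.239 km
B–E: √((0.011·111.32)² + (-0.011·87.42)²) = √(1.49945 + 0.92471) = 1.557 km
B–F: √((0.006·111.32)² + (-0.023·87.42)²) = √(0.44612 + 4.04275) = 2.119 km
B–G: √((-0.006·111.32)² + (-0.003·87.42)²) = √(0.44612 + 0.06878) = 0.718 km
C–D: √((-0.037·111.32)² + (0.011·87.42)²) = √(16.96484 + 0.92471) = 4.230 km
C–E: √((-0.028·111.32)² + (-0.001·87.42)²) = √(9.71544 + 0.00764) = 3.118 km
C–F: √((-0.033·111.32)² + (-0.013·87.42)²) = √(13.49504 + 1.29154) = 3.845 km
C–G: √((-0.045·111.32)² + (0.007·87.42)²) = √(25.09409 + 0.37447) = 5.047 km
D–E: √((0.009·111.32)² + (-0.012·87.42)²) = √(1.00376 + 1.10048) = 1.451 km
D–F: √((0.004·111.32)² + (-0.024·87.42)²) = √(0.19827 + 4.40194) = 2.145 km
D–G: √((-0.008·111.32)² + (-0.004·87.42)²) = √(0.79310 + 0.12228) = 0.957 km
E–F: √((-0.005·111.32)² + (-0.012·87.42)²) = √(0.30980 + 1.10048) = 1.188 km
E–G: √((-0.017·111.32)² + (0.008·87.42)²) = √(3.58133 + 0.48910) = 2.018 km
F–G: √((-0.012·111.32)² + (0.020·87.42)²) = √(1.78447 + 3.05690) = 2.200 km
Closest pair: B–D at 0.239 km.

B and D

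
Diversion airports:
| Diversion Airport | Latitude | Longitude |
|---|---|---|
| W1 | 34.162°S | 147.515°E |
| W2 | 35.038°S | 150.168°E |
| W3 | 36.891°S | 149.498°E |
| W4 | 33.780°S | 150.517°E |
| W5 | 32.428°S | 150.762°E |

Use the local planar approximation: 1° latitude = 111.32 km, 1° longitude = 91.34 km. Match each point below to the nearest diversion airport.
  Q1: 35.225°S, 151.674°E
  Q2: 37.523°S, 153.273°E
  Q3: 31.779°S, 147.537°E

Q1 at 35.225°S, 151.674°E:
  W1: √((1.063·111.32)² + (-4.159·91.34)²) = √(14002.73676 + 144311.13927) = 397.887 km
  W2: √((0.187·111.32)² + (-1.506·91.34)²) = √(433.34083 + 18922.21437) = 139.124 km
  W3: √((-1.666·111.32)² + (-2.176·91.34)²) = √(34395.08519 + 39503.88393) = 271.844 km
  W4: √((1.445·111.32)² + (-1.157·91.34)²) = √(25875.10313 + 11168.34272) = 192.467 km
  W5: √((2.797·111.32)² + (-0.912·91.34)²) = √(96946.31995 + 6939.23653) = 322.313 km
  → nearest: W2 (139.124 km)
Q2 at 37.523°S, 153.273°E:
  W1: √((3.361·111.32)² + (-5.758·91.34)²) = √(139985.61843 + 276608.38157) = 645.441 km
  W2: √((2.485·111.32)² + (-3.105·91.34)²) = √(76524.26755 + 80435.02915) = 396.181 km
  W3: √((0.632·111.32)² + (-3.775·91.34)²) = √(4949.71909 + 118892.90167) = 351.913 km
  W4: √((3.743·111.32)² + (-2.756·91.34)²) = √(173614.52224 + 63369.52343) = 486.810 km
  W5: √((5.095·111.32)² + (-2.511·91.34)²) = √(321687.93437 + 52603.59676) = 611.794 km
  → nearest: W3 (351.913 km)
Q3 at 31.779°S, 147.537°E:
  W1: √((-2.383·111.32)² + (-0.022·91.34)²) = √(70371.12273 + 4.03801) = 265.283 km
  W2: √((-3.259·111.32)² + (2.631·91.34)²) = √(131617.94819 + 57751.55877) = 435.166 km
  W3: √((-5.112·111.32)² + (1.961·91.34)²) = √(323838.20652 + 32083.16478) = 596.591 km
  W4: √((-2.001·111.32)² + (2.980·91.34)²) = √(49618.15056 + 74089.13813) = 351.720 km
  W5: √((-0.649·111.32)² + (3.225·91.34)²) = √(5219.58277 + 86772.36861) = 303.302 km
  → nearest: W1 (265.283 km)

Q1→W2; Q2→W3; Q3→W1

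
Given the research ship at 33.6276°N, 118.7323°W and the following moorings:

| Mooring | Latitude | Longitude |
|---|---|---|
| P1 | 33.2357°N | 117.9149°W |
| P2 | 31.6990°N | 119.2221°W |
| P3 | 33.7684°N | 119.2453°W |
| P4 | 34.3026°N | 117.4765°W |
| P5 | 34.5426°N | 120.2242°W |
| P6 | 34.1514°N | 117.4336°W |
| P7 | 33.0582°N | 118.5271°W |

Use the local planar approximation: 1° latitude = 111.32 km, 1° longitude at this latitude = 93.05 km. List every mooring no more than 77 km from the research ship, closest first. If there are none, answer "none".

Distances from 33.6276°N, 118.7323°W:
P1: √((-0.3919·111.32)² + (0.8174·93.05)²) = √(1903.254750 + 5784.982129) = 87.6826 km
P2: √((-1.9286·111.32)² + (-0.4898·93.05)²) = √(46092.548377 + 2077.161749) = 219.4760 km
P3: √((0.1408·111.32)² + (-0.5130·93.05)²) = √(245.669762 + 2278.596811) = 50.2421 km
P4: √((0.6750·111.32)² + (1.2558·93.05)²) = √(5646.169881 + 13654.434308) = 138.9266 km
P5: √((0.9150·111.32)² + (-1.4919·93.05)²) = √(10375.011421 + 19271.351945) = 172.1812 km
P6: √((0.5238·111.32)² + (1.2987·93.05)²) = √(3399.987994 + 14603.280795) = 134.1763 km
P7: √((-0.5694·111.32)² + (0.2052·93.05)²) = √(4017.735302 + 364.575490) = 66.1990 km
Threshold 77 km: P3 (50.2421 km), P7 (66.1990 km) are within range.

P3, P7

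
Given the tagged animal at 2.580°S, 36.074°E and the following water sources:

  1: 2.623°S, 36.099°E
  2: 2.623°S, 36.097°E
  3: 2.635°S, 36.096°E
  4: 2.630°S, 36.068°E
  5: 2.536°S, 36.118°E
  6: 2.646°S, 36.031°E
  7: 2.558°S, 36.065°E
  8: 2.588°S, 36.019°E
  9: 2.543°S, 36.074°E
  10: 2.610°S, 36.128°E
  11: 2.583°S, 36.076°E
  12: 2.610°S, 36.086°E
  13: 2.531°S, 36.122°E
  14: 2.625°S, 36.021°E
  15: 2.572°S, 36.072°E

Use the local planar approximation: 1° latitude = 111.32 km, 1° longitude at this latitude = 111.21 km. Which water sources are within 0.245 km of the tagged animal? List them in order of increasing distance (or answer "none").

Distances from 2.580°S, 36.074°E:
1: √((-0.043·111.32)² + (0.025·111.21)²) = √(22.91307 + 7.72979) = 5.536 km
2: √((-0.043·111.32)² + (0.023·111.21)²) = √(22.91307 + 6.54249) = 5.427 km
3: √((-0.055·111.32)² + (0.022·111.21)²) = √(37.48623 + 5.98595) = 6.593 km
4: √((-0.050·111.32)² + (-0.006·111.21)²) = √(30.98036 + 0.44524) = 5.606 km
5: √((0.044·111.32)² + (0.044·111.21)²) = √(23.99119 + 23.94380) = 6.924 km
6: √((-0.066·111.32)² + (-0.043·111.21)²) = √(53.98017 + 22.86781) = 8.766 km
7: √((0.022·111.32)² + (-0.009·111.21)²) = √(5.99780 + 1.00178) = 2.646 km
8: √((-0.008·111.32)² + (-0.055·111.21)²) = √(0.79310 + 37.41218) = 6.181 km
9: √((0.037·111.32)² + (0.000·111.21)²) = √(16.96484 + 0.00000) = 4.119 km
10: √((-0.030·111.32)² + (0.054·111.21)²) = √(11.15293 + 36.06411) = 6.871 km
11: √((-0.003·111.32)² + (0.002·111.21)²) = √(0.11153 + 0.04947) = 0.401 km
12: √((-0.030·111.32)² + (0.012·111.21)²) = √(11.15293 + 1.78094) = 3.596 km
13: √((0.049·111.32)² + (0.048·111.21)²) = √(29.75353 + 28.49510) = 7.632 km
14: √((-0.045·111.32)² + (-0.053·111.21)²) = √(25.09409 + 34.74077) = 7.735 km
15: √((0.008·111.32)² + (-0.002·111.21)²) = √(0.79310 + 0.04947) = 0.918 km
Threshold 0.245 km: none within range.

none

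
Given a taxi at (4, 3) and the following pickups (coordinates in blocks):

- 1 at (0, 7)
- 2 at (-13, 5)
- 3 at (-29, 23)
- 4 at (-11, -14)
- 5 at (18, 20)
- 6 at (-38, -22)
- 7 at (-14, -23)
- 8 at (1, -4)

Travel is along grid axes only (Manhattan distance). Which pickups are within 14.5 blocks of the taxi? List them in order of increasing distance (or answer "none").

1, 8

Distances from (4, 3):
1: 8 blocks
2: 19 blocks
3: 53 blocks
4: 32 blocks
5: 31 blocks
6: 67 blocks
7: 44 blocks
8: 10 blocks
Threshold 14.5 blocks: 1 (8 blocks), 8 (10 blocks) are within range.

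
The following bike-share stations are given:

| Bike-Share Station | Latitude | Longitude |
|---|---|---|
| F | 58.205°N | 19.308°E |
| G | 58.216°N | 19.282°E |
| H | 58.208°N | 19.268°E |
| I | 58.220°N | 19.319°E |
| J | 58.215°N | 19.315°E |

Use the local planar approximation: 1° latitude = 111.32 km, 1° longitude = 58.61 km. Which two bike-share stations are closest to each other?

Pairwise distances:
F–G: 1.955 km
F–H: 2.368 km
F–I: 1.790 km
F–J: 1.186 km
G–H: 1.211 km
G–I: 2.214 km
G–J: 1.937 km
H–I: 3.274 km
H–J: 2.863 km
I–J: 0.604 km
Closest pair: I–J at 0.604 km.

I and J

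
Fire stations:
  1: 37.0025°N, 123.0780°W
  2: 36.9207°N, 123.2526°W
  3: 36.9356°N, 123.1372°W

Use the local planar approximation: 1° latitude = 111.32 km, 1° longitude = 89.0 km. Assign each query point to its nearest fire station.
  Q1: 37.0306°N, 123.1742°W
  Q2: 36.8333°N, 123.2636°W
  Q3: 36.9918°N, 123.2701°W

Q1 at 37.0306°N, 123.1742°W:
  1: √((-0.0281·111.32)² + (0.0962·89.0)²) = √(9.784960 + 73.304419) = 9.1153 km
  2: √((-0.1099·111.32)² + (-0.0784·89.0)²) = √(149.672420 + 48.686902) = 14.0840 km
  3: √((-0.0950·111.32)² + (0.0370·89.0)²) = √(111.839085 + 10.843849) = 11.0762 km
  → nearest: 1 (9.1153 km)
Q2 at 36.8333°N, 123.2636°W:
  1: √((0.1692·111.32)² + (0.1856·89.0)²) = √(354.770184 + 272.857539) = 25.0525 km
  2: √((0.0874·111.32)² + (0.0110·89.0)²) = √(94.660602 + 0.958441) = 9.7785 km
  3: √((0.1023·111.32)² + (0.1264·89.0)²) = √(129.687364 + 126.553500) = 16.0075 km
  → nearest: 2 (9.7785 km)
Q3 at 36.9918°N, 123.2701°W:
  1: √((0.0107·111.32)² + (0.1921·89.0)²) = √(1.418776 + 292.303990) = 17.1383 km
  2: √((-0.0711·111.32)² + (0.0175·89.0)²) = √(62.644882 + 2.425806) = 8.0666 km
  3: √((-0.0562·111.32)² + (0.1329·89.0)²) = √(39.139838 + 139.903950) = 13.3807 km
  → nearest: 2 (8.0666 km)

Q1→1; Q2→2; Q3→2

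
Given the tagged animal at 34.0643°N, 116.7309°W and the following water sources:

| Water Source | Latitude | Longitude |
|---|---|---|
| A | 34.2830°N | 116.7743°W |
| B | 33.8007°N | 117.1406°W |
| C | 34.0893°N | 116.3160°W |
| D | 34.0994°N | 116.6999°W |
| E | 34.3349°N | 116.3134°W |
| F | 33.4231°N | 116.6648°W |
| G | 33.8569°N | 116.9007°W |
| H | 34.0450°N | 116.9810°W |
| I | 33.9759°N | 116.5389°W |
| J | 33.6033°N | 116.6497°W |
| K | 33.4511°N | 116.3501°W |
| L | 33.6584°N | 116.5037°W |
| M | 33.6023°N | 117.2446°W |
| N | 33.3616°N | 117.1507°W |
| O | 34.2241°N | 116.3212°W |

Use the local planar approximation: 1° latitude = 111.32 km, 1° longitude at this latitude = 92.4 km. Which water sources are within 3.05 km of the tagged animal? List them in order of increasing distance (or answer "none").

none

Distances from 34.0643°N, 116.7309°W:
A: √((0.2187·111.32)² + (-0.0434·92.4)²) = √(592.712329 + 16.081383) = 24.6737 km
B: √((-0.2636·111.32)² + (-0.4097·92.4)²) = √(861.067519 + 1433.097935) = 47.8974 km
C: √((0.0250·111.32)² + (0.4149·92.4)²) = √(7.745089 + 1469.707167) = 38.4376 km
D: √((0.0351·111.32)² + (0.0310·92.4)²) = √(15.267243 + 8.204787) = 4.8448 km
E: √((0.2706·111.32)² + (0.4175·92.4)²) = √(907.406696 + 1488.184929) = 48.9448 km
F: √((-0.6412·111.32)² + (0.0661·92.4)²) = √(5094.873702 + 37.303266) = 71.6392 km
G: √((-0.2074·111.32)² + (-0.1698·92.4)²) = √(533.045031 + 246.161038) = 27.9143 km
H: √((-0.0193·111.32)² + (-0.2501·92.4)²) = √(4.615949 + 534.036973) = 23.2089 km
I: √((-0.0884·111.32)² + (0.1920·92.4)²) = √(96.839140 + 314.735985) = 20.2873 km
J: √((-0.4610·111.32)² + (0.0812·92.4)²) = √(2633.590495 + 56.293208) = 51.8641 km
K: √((-0.6132·111.32)² + (0.3808·92.4)²) = √(4659.622007 + 1238.048966) = 76.7963 km
L: √((-0.4059·111.32)² + (0.2272·92.4)²) = √(2041.665067 + 440.717805) = 49.8235 km
M: √((-0.4620·111.32)² + (-0.5137·92.4)²) = √(2645.028442 + 2253.009764) = 69.9860 km
N: √((-0.7027·111.32)² + (-0.4198·92.4)²) = √(6119.082413 + 1504.626862) = 87.3139 km
O: √((0.1598·111.32)² + (0.4097·92.4)²) = √(316.446244 + 1433.097935) = 41.8276 km
Threshold 3.05 km: none within range.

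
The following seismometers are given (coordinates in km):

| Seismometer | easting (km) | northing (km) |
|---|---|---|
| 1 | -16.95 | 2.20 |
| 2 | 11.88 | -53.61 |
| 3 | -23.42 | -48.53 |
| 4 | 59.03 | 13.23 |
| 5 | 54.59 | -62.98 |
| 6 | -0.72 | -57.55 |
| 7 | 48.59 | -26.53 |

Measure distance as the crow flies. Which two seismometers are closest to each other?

2 and 6

Pairwise distances:
1–2: 62.82 km
1–3: 51.14 km
1–4: 76.78 km
1–5: 96.78 km
1–6: 61.92 km
1–7: 71.56 km
2–3: 35.66 km
2–4: 81.80 km
2–5: 43.73 km
2–6: 13.20 km
2–7: 45.62 km
3–4: 103.02 km
3–5: 79.34 km
3–6: 24.43 km
3–7: 75.30 km
4–5: 76.34 km
4–6: 92.63 km
4–7: 41.11 km
5–6: 55.58 km
5–7: 36.94 km
6–7: 58.26 km
Closest pair: 2–6 at 13.20 km.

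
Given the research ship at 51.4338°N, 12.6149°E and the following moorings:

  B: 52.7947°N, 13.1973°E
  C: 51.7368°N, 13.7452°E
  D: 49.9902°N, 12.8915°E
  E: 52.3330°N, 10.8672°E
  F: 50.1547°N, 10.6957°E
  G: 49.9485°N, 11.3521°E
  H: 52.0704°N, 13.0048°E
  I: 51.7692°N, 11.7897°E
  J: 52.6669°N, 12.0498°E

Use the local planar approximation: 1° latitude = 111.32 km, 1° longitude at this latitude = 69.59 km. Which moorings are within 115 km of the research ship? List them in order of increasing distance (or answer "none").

Distances from 51.4338°N, 12.6149°E:
B: 156.8231 km
C: 85.5846 km
D: 161.8502 km
E: 157.5177 km
F: 195.2236 km
G: 187.2461 km
H: 75.8831 km
I: 68.4963 km
J: 142.7907 km
Threshold 115 km: I (68.4963 km), H (75.8831 km), C (85.5846 km) are within range.

I, H, C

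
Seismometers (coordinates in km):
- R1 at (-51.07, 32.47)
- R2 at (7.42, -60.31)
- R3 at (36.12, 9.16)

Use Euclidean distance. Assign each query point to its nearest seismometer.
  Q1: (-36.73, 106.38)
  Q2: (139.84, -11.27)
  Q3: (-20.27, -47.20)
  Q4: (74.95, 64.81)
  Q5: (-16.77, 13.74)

Q1 at (-36.73, 106.38):
  R1: √((-14.34)² + (-73.91)²) = √(205.6356 + 5462.6881) = 75.29 km
  R2: √((44.15)² + (-166.69)²) = √(1949.2225 + 27785.5561) = 172.44 km
  R3: √((72.85)² + (-97.22)²) = √(5307.1225 + 9451.7284) = 121.49 km
  → nearest: R1 (75.29 km)
Q2 at (139.84, -11.27):
  R1: √((-190.91)² + (43.74)²) = √(36446.6281 + 1913.1876) = 195.86 km
  R2: √((-132.42)² + (-49.04)²) = √(17535.0564 + 2404.9216) = 141.21 km
  R3: √((-103.72)² + (20.43)²) = √(10757.8384 + 417.3849) = 105.71 km
  → nearest: R3 (105.71 km)
Q3 at (-20.27, -47.20):
  R1: √((-30.80)² + (79.67)²) = √(948.6400 + 6347.3089) = 85.42 km
  R2: √((27.69)² + (-13.11)²) = √(766.7361 + 171.8721) = 30.64 km
  R3: √((56.39)² + (56.36)²) = √(3179.8321 + 3176.4496) = 79.73 km
  → nearest: R2 (30.64 km)
Q4 at (74.95, 64.81):
  R1: √((-126.02)² + (-32.34)²) = √(15881.0404 + 1045.8756) = 130.10 km
  R2: √((-67.53)² + (-125.12)²) = √(4560.3009 + 15655.0144) = 142.18 km
  R3: √((-38.83)² + (-55.65)²) = √(1507.7689 + 3096.9225) = 67.86 km
  → nearest: R3 (67.86 km)
Q5 at (-16.77, 13.74):
  R1: √((-34.30)² + (18.73)²) = √(1176.4900 + 350.8129) = 39.08 km
  R2: √((24.19)² + (-74.05)²) = √(585.1561 + 5483.4025) = 77.90 km
  R3: √((52.89)² + (-4.58)²) = √(2797.3521 + 20.9764) = 53.09 km
  → nearest: R1 (39.08 km)

Q1→R1; Q2→R3; Q3→R2; Q4→R3; Q5→R1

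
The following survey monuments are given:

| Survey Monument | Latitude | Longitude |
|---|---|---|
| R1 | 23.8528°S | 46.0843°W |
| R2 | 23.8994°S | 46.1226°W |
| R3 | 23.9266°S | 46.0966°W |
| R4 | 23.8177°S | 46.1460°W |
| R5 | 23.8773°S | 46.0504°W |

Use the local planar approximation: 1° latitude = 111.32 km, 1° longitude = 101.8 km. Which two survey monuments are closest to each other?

Pairwise distances:
R1–R2: 6.4894 km
R1–R3: 8.3103 km
R1–R4: 7.3972 km
R1–R5: 4.3986 km
R2–R3: 4.0217 km
R2–R4: 9.4016 km
R2–R5: 7.7508 km
R3–R4: 13.1244 km
R3–R5: 7.2276 km
R4–R5: 11.7785 km
Closest pair: R2–R3 at 4.0217 km.

R2 and R3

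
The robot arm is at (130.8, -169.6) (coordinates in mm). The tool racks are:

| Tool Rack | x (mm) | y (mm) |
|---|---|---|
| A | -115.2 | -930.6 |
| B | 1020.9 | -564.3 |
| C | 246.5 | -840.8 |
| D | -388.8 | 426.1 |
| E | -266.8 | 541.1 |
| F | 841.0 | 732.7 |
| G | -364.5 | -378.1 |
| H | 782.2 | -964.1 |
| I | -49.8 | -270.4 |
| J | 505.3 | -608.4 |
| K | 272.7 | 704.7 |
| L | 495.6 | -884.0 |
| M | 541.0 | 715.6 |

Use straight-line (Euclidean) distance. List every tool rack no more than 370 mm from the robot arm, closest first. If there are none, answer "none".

Distances from (130.8, -169.6):
A: 799.8 mm
B: 973.7 mm
C: 681.1 mm
D: 790.5 mm
E: 814.4 mm
F: 1148.3 mm
G: 537.4 mm
H: 1027.4 mm
I: 206.8 mm
J: 576.9 mm
K: 885.7 mm
L: 802.2 mm
M: 975.6 mm
Threshold 370 mm: I (206.8 mm) is within range.

I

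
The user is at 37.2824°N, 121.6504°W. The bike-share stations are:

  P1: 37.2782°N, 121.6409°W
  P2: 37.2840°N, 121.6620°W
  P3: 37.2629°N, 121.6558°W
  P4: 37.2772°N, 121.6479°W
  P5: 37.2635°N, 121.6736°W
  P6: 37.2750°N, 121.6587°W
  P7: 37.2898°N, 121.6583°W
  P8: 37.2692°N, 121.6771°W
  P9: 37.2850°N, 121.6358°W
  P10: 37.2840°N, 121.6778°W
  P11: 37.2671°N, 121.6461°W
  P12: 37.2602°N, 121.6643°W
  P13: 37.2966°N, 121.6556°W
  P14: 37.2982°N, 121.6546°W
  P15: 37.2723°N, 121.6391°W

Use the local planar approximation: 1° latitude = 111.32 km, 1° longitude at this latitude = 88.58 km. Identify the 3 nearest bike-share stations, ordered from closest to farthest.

P4, P1, P2

Distances from 37.2824°N, 121.6504°W:
P1: √((-0.0042·111.32)² + (0.0095·88.58)²) = √(0.218597 + 0.708139) = 0.9627 km
P2: √((0.0016·111.32)² + (-0.0116·88.58)²) = √(0.031724 + 1.055814) = 1.0429 km
P3: √((-0.0195·111.32)² + (-0.0054·88.58)²) = √(4.712112 + 0.228802) = 2.2228 km
P4: √((-0.0052·111.32)² + (0.0025·88.58)²) = √(0.335084 + 0.049040) = 0.6198 km
P5: √((-0.0189·111.32)² + (-0.0232·88.58)²) = √(4.426597 + 4.223255) = 2.9411 km
P6: √((-0.0074·111.32)² + (-0.0083·88.58)²) = √(0.678594 + 0.540540) = 1.1041 km
P7: √((0.0074·111.32)² + (-0.0079·88.58)²) = √(0.678594 + 0.489695) = 1.0809 km
P8: √((-0.0132·111.32)² + (-0.0267·88.58)²) = √(2.159207 + 5.593632) = 2.7844 km
P9: √((0.0026·111.32)² + (0.0146·88.58)²) = √(0.083771 + 1.672542) = 1.3253 km
P10: √((0.0016·111.32)² + (-0.0274·88.58)²) = √(0.031724 + 5.890776) = 2.4336 km
P11: √((-0.0153·111.32)² + (0.0043·88.58)²) = √(2.900877 + 0.145080) = 1.7453 km
P12: √((-0.0222·111.32)² + (-0.0139·88.58)²) = √(6.107343 + 1.516006) = 2.7610 km
P13: √((0.0142·111.32)² + (-0.0052·88.58)²) = √(2.498752 + 0.212167) = 1.6465 km
P14: √((0.0158·111.32)² + (-0.0042·88.58)²) = √(3.093574 + 0.138411) = 1.7978 km
P15: √((-0.0101·111.32)² + (0.0113·88.58)²) = √(1.264122 + 1.001909) = 1.5053 km
Sorted: P4 (0.6198 km) < P1 (0.9627 km) < P2 (1.0429 km) < P7 (1.0809 km) < P6 (1.1041 km) < …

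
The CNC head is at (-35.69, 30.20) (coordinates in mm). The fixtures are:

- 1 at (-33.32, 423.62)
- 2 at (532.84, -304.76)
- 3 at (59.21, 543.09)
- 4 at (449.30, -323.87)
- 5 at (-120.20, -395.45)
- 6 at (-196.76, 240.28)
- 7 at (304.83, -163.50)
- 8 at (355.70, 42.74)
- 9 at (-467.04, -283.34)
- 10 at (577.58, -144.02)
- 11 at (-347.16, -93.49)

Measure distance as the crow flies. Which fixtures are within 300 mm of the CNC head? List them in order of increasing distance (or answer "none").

6

Distances from (-35.69, 30.20):
1: 393.43 mm
2: 659.87 mm
3: 521.60 mm
4: 600.48 mm
5: 433.96 mm
6: 264.72 mm
7: 391.76 mm
8: 391.59 mm
9: 533.26 mm
10: 637.54 mm
11: 335.13 mm
Threshold 300 mm: 6 (264.72 mm) is within range.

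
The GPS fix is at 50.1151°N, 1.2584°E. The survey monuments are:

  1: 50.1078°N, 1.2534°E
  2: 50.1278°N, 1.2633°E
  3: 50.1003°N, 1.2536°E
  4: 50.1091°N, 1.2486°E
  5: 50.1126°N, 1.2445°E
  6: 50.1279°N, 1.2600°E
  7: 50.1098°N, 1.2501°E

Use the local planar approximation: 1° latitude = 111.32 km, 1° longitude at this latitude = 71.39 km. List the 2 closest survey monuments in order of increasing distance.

7, 1

Distances from 50.1151°N, 1.2584°E:
1: √((-0.0073·111.32)² + (-0.0050·71.39)²) = √(0.660377 + 0.127413) = 0.8876 km
2: √((0.0127·111.32)² + (0.0049·71.39)²) = √(1.998729 + 0.122368) = 1.4564 km
3: √((-0.0148·111.32)² + (-0.0048·71.39)²) = √(2.714375 + 0.117424) = 1.6828 km
4: √((-0.0060·111.32)² + (-0.0098·71.39)²) = √(0.446117 + 0.489471) = 0.9673 km
5: √((-0.0025·111.32)² + (-0.0139·71.39)²) = √(0.077451 + 0.984701) = 1.0306 km
6: √((0.0128·111.32)² + (0.0016·71.39)²) = √(2.030329 + 0.013047) = 1.4295 km
7: √((-0.0053·111.32)² + (-0.0083·71.39)²) = √(0.348095 + 0.351100) = 0.8362 km
Sorted: 7 (0.8362 km) < 1 (0.8876 km) < 4 (0.9673 km) < 5 (1.0306 km) < …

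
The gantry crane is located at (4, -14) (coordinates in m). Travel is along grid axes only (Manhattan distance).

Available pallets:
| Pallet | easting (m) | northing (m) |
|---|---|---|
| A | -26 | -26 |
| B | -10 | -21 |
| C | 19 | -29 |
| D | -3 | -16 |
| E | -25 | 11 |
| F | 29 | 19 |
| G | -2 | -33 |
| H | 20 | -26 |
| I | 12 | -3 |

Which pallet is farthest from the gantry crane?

Distances from (4, -14):
A: 42 m
B: 21 m
C: 30 m
D: 9 m
E: 54 m
F: 58 m
G: 25 m
H: 28 m
I: 19 m
Maximum: F at 58 m.

F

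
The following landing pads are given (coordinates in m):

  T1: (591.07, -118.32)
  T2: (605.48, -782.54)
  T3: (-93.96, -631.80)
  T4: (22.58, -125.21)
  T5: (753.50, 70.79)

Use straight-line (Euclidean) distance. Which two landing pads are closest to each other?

Pairwise distances:
T1–T5: 249.29 m
T3–T4: 519.82 m
T1–T4: 568.53 m
T1–T2: 664.38 m
T2–T3: 715.50 m
T4–T5: 756.74 m
T1–T3: 856.11 m
T2–T5: 866.07 m
T2–T4: 878.55 m
T3–T5: 1100.83 m
Closest pair: T1–T5 at 249.29 m.

T1 and T5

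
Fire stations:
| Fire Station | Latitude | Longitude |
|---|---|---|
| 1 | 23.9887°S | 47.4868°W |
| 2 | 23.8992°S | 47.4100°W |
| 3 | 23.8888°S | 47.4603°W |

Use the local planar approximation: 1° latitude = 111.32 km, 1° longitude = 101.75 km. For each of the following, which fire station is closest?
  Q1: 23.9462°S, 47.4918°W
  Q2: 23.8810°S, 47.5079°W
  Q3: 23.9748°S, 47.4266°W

Q1→1; Q2→3; Q3→1

Q1 at 23.9462°S, 47.4918°W:
  1: 4.7584 km
  2: 9.8310 km
  3: 7.1486 km
  → nearest: 1 (4.7584 km)
Q2 at 23.8810°S, 47.5079°W:
  1: 12.1799 km
  2: 10.1653 km
  3: 4.9205 km
  → nearest: 3 (4.9205 km)
Q3 at 23.9748°S, 47.4266°W:
  1: 6.3178 km
  2: 8.5836 km
  3: 10.1691 km
  → nearest: 1 (6.3178 km)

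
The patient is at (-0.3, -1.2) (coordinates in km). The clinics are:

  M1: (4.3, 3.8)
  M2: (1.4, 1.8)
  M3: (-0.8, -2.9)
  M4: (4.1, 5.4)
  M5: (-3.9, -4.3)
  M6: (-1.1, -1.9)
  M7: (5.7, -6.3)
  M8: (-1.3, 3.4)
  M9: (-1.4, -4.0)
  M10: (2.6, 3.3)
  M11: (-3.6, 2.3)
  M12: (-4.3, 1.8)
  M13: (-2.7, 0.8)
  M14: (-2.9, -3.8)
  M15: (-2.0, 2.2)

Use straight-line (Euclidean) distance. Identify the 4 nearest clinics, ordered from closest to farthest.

M6, M3, M9, M13

Distances from (-0.3, -1.2):
M1: √((4.6)² + (5.0)²) = √(21.1600 + 25.0000) = 6.79 km
M2: √((1.7)² + (3.0)²) = √(2.8900 + 9.0000) = 3.45 km
M3: √((-0.5)² + (-1.7)²) = √(0.2500 + 2.8900) = 1.77 km
M4: √((4.4)² + (6.6)²) = √(19.3600 + 43.5600) = 7.93 km
M5: √((-3.6)² + (-3.1)²) = √(12.9600 + 9.6100) = 4.75 km
M6: √((-0.8)² + (-0.7)²) = √(0.6400 + 0.4900) = 1.06 km
M7: √((6.0)² + (-5.1)²) = √(36.0000 + 26.0100) = 7.87 km
M8: √((-1.0)² + (4.6)²) = √(1.0000 + 21.1600) = 4.71 km
M9: √((-1.1)² + (-2.8)²) = √(1.2100 + 7.8400) = 3.01 km
M10: √((2.9)² + (4.5)²) = √(8.4100 + 20.2500) = 5.35 km
M11: √((-3.3)² + (3.5)²) = √(10.8900 + 12.2500) = 4.81 km
M12: √((-4.0)² + (3.0)²) = √(16.0000 + 9.0000) = 5.00 km
M13: √((-2.4)² + (2.0)²) = √(5.7600 + 4.0000) = 3.12 km
M14: √((-2.6)² + (-2.6)²) = √(6.7600 + 6.7600) = 3.68 km
M15: √((-1.7)² + (3.4)²) = √(2.8900 + 11.5600) = 3.80 km
Sorted: M6 (1.06 km) < M3 (1.77 km) < M9 (3.01 km) < M13 (3.12 km) < M2 (3.45 km) < M14 (3.68 km) < …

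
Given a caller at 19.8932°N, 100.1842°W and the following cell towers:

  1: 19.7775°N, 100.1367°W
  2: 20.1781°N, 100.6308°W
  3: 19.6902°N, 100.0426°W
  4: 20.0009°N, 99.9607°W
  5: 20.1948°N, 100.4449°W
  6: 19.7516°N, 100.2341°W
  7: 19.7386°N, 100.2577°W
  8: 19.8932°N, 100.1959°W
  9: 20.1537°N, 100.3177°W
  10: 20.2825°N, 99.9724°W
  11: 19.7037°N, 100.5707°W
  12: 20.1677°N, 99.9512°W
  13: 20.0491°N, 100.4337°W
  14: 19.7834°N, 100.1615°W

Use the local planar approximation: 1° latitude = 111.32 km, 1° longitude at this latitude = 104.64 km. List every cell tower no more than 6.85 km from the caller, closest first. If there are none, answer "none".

Distances from 19.8932°N, 100.1842°W:
1: 13.8055 km
2: 56.4778 km
3: 27.0224 km
4: 26.2811 km
5: 43.2597 km
6: 16.6052 km
7: 18.8504 km
8: 1.2243 km
9: 32.1882 km
10: 48.6752 km
11: 45.6144 km
12: 39.0921 km
13: 31.3496 km
14: 12.4516 km
Threshold 6.85 km: 8 (1.2243 km) is within range.

8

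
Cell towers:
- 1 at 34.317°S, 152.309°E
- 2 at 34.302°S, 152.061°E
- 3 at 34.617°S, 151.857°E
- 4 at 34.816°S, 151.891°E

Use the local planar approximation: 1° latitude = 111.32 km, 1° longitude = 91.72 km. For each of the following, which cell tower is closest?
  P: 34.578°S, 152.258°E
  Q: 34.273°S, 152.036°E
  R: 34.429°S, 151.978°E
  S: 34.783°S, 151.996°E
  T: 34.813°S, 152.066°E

P at 34.578°S, 152.258°E:
  1: 29.429 km
  2: 35.644 km
  3: 37.035 km
  4: 42.837 km
  → nearest: 1 (29.429 km)
Q at 34.273°S, 152.036°E:
  1: 25.514 km
  2: 3.960 km
  3: 41.665 km
  4: 61.893 km
  → nearest: 2 (3.960 km)
R at 34.429°S, 151.978°E:
  1: 32.820 km
  2: 16.057 km
  3: 23.689 km
  4: 43.814 km
  → nearest: 2 (16.057 km)
S at 34.783°S, 151.996°E:
  1: 59.289 km
  2: 53.876 km
  3: 22.450 km
  4: 10.307 km
  → nearest: 4 (10.307 km)
T at 34.813°S, 152.066°E:
  1: 59.543 km
  2: 56.886 km
  3: 29.044 km
  4: 16.054 km
  → nearest: 4 (16.054 km)

P→1; Q→2; R→2; S→4; T→4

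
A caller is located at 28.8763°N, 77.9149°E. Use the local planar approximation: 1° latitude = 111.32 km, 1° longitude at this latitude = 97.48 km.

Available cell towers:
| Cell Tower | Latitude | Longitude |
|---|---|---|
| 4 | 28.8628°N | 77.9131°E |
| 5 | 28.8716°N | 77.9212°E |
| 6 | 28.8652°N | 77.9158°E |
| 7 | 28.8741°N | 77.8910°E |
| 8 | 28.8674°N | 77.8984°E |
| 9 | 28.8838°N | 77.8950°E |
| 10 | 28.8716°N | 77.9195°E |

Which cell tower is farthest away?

7

Distances from 28.8763°N, 77.9149°E:
4: √((-0.0135·111.32)² + (-0.0018·97.48)²) = √(2.258468 + 0.030788) = 1.5130 km
5: √((-0.0047·111.32)² + (0.0063·97.48)²) = √(0.273742 + 0.377148) = 0.8068 km
6: √((-0.0111·111.32)² + (0.0009·97.48)²) = √(1.526836 + 0.007697) = 1.2388 km
7: √((-0.0022·111.32)² + (-0.0239·97.48)²) = √(0.059978 + 5.427838) = 2.3426 km
8: √((-0.0089·111.32)² + (-0.0165·97.48)²) = √(0.981582 + 2.587015) = 1.8891 km
9: √((0.0075·111.32)² + (-0.0199·97.48)²) = √(0.697058 + 3.763026) = 2.1119 km
10: √((-0.0047·111.32)² + (0.0046·97.48)²) = √(0.273742 + 0.201070) = 0.6891 km
Maximum: 7 at 2.3426 km.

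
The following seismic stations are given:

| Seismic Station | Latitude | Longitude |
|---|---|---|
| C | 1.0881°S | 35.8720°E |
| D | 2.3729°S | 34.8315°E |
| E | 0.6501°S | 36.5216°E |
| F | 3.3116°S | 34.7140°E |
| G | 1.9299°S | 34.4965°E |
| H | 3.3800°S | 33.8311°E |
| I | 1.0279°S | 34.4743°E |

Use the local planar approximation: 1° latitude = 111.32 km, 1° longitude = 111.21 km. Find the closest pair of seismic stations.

Pairwise distances:
D–G: √((0.4430·111.32)² + (-0.3350·111.21)²) = √(2431.945554 + 1387.961104) = 61.8054 km
C–E: √((0.4380·111.32)² + (0.6496·111.21)²) = √(2377.358167 + 5218.908876) = 87.1566 km
F–H: √((-0.0684·111.32)² + (-0.8829·111.21)²) = √(57.977382 + 9640.747649) = 98.4821 km
G–I: √((0.9020·111.32)² + (-0.0222·111.21)²) = √(10082.296625 + 6.095280) = 100.4410 km
D–F: √((-0.9387·111.32)² + (-0.1175·111.21)²) = √(10919.431571 + 170.751062) = 105.3099 km
D–I: √((1.3450·111.32)² + (-0.3572·111.21)²) = √(22417.695405 + 1578.013019) = 154.9055 km
C–I: √((0.0602·111.32)² + (-1.3977·111.21)²) = √(44.909620 + 24161.039304) = 155.5826 km
F–G: √((1.3817·111.32)² + (-0.2175·111.21)²) = √(23657.775732 + 585.067810) = 155.7011 km
D–H: √((-1.0071·111.32)² + (-1.0004·111.21)²) = √(12568.735510 + 12377.560210) = 157.9440 km
G–H: √((-1.4501·111.32)² + (-0.6654·111.21)²) = √(26058.073241 + 5475.871833) = 177.5780 km
C–G: √((-0.8418·111.32)² + (-1.3755·111.21)²) = √(8781.409667 + 23399.623569) = 179.3907 km
C–D: √((-1.2848·111.32)² + (-1.0405·111.21)²) = √(20455.846269 + 13389.730953) = 183.9717 km
E–I: √((-0.3778·111.32)² + (-2.0473·111.21)²) = √(1768.765678 + 51838.288499) = 231.5320 km
F–I: √((2.2837·111.32)² + (-0.2397·111.21)²) = √(64628.562927 + 710.597622) = 255.6153 km
E–G: √((-1.2798·111.32)² + (-2.0251·111.21)²) = √(20296.941827 + 50720.161628) = 266.4903 km
D–E: √((1.7228·111.32)² + (1.6901·111.21)²) = √(36780.372346 + 35327.465830) = 268.5290 km
H–I: √((2.3521·111.32)² + (0.6432·111.21)²) = √(68557.971499 + 5116.579812) = 271.4306 km
C–F: √((-2.2235·111.32)² + (-1.1580·111.21)²) = √(61266.160301 + 16584.592322) = 279.0175 km
C–H: √((-2.2919·111.32)² + (-2.0409·111.21)²) = √(65093.515119 + 51514.694999) = 341.4794 km
E–F: √((-2.6615·111.32)² + (-1.8076·111.21)²) = √(87780.759944 + 40410.325330) = 358.0378 km
E–H: √((-2.7299·111.32)² + (-2.6905·111.21)²) = √(92350.632107 + 89526.926302) = 426.4711 km
Closest pair: D–G at 61.8054 km.

D and G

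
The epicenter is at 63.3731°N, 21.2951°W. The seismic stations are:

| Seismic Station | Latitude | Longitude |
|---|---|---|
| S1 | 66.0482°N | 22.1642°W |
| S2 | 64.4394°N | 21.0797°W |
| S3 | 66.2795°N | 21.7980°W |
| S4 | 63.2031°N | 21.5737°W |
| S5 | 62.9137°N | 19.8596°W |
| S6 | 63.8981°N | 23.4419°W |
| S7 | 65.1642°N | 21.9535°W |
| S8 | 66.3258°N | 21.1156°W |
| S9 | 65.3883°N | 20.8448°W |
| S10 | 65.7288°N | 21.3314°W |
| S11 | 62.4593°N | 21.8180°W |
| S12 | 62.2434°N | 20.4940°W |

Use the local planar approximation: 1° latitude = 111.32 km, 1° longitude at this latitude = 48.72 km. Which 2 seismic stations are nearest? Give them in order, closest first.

S4, S5

Distances from 63.3731°N, 21.2951°W:
S1: 300.7874 km
S2: 119.1635 km
S3: 324.4668 km
S4: 23.2888 km
S5: 86.6407 km
S6: 119.8127 km
S7: 201.9491 km
S8: 328.8109 km
S9: 225.4023 km
S10: 262.2425 km
S11: 104.8658 km
S12: 131.6755 km
Sorted: S4 (23.2888 km) < S5 (86.6407 km) < S11 (104.8658 km) < S2 (119.1635 km) < …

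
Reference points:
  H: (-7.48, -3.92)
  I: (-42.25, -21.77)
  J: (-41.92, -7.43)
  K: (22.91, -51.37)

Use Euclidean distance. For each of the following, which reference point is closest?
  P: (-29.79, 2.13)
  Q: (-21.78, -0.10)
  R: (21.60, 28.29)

P→J; Q→H; R→H

P at (-29.79, 2.13):
  H: 23.12
  I: 26.95
  J: 15.44
  K: 75.10
  → nearest: J (15.44)
Q at (-21.78, -0.10):
  H: 14.80
  I: 29.81
  J: 21.43
  K: 68.01
  → nearest: H (14.80)
R at (21.60, 28.29):
  H: 43.40
  I: 81.13
  J: 72.87
  K: 79.67
  → nearest: H (43.40)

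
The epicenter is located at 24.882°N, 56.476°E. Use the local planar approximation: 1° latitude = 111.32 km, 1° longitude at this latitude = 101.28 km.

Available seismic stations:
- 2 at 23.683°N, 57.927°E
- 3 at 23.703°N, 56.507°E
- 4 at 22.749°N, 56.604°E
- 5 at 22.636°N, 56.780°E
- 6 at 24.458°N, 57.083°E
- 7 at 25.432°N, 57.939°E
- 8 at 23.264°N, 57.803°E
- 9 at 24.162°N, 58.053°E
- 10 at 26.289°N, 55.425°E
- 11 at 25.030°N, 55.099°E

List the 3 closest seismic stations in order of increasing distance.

Distances from 24.882°N, 56.476°E:
2: √((-1.199·111.32)² + (1.451·101.28)²) = √(17814.95631 + 21596.44214) = 198.523 km
3: √((-1.179·111.32)² + (0.031·101.28)²) = √(17225.58601 + 9.85759) = 131.284 km
4: √((-2.133·111.32)² + (0.128·101.28)²) = √(56380.39396 + 168.06115) = 237.799 km
5: √((-2.246·111.32)² + (0.304·101.28)²) = √(62512.36061 + 947.96991) = 251.913 km
6: √((-0.424·111.32)² + (0.607·101.28)²) = √(2227.80979 + 3779.41661) = 77.506 km
7: √((0.550·111.32)² + (1.463·101.28)²) = √(3748.62308 + 21955.13124) = 160.324 km
8: √((-1.618·111.32)² + (1.327·101.28)²) = √(32441.68700 + 18062.97293) = 224.732 km
9: √((-0.720·111.32)² + (1.577·101.28)²) = √(6424.08662 + 25510.01841) = 178.701 km
10: √((1.407·111.32)² + (-1.051·101.28)²) = √(24532.09231 + 11330.59763) = 189.374 km
11: √((0.148·111.32)² + (-1.377·101.28)²) = √(271.43749 + 19449.80564) = 140.432 km
Sorted: 6 (77.506 km) < 3 (131.284 km) < 11 (140.432 km) < 7 (160.324 km) < 9 (178.701 km) < …

6, 3, 11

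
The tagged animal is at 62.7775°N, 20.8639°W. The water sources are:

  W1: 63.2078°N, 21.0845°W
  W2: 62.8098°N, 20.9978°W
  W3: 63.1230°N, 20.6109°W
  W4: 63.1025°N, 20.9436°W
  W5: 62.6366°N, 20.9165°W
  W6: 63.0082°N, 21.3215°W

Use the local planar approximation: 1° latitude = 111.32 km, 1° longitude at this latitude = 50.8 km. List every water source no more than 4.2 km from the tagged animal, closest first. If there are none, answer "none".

Distances from 62.7775°N, 20.8639°W:
W1: √((0.4303·111.32)² + (-0.2206·50.8)²) = √(2294.505418 + 125.585194) = 49.1944 km
W2: √((0.0323·111.32)² + (-0.1339·50.8)²) = √(12.928598 + 46.268836) = 7.6940 km
W3: √((0.3455·111.32)² + (0.2530·50.8)²) = √(1479.253136 + 165.184186) = 40.5517 km
W4: √((0.3250·111.32)² + (-0.0797·50.8)²) = √(1308.920041 + 16.392458) = 36.4048 km
W5: √((-0.1409·111.32)² + (-0.0526·50.8)²) = √(246.018849 + 7.140012) = 15.9110 km
W6: √((0.2307·111.32)² + (-0.4576·50.8)²) = √(659.540675 + 540.380235) = 34.6399 km
Threshold 4.2 km: none within range.

none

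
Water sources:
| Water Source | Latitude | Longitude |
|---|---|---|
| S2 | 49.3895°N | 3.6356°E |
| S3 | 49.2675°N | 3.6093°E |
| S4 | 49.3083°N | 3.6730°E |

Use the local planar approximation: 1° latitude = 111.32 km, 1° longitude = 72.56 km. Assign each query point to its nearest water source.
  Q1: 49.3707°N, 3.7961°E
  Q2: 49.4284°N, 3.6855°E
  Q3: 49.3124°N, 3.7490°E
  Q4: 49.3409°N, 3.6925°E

Q1 at 49.3707°N, 3.7961°E:
  S2: 11.8324 km
  S3: 17.7678 km
  S4: 11.3153 km
  → nearest: S4 (11.3153 km)
Q2 at 49.4284°N, 3.6855°E:
  S2: 5.6446 km
  S3: 18.7454 km
  S4: 13.4003 km
  → nearest: S2 (5.6446 km)
Q3 at 49.3124°N, 3.7490°E:
  S2: 11.8899 km
  S3: 11.3019 km
  S4: 5.5334 km
  → nearest: S4 (5.5334 km)
Q4 at 49.3409°N, 3.6925°E:
  S2: 6.8056 km
  S3: 10.1592 km
  S4: 3.8951 km
  → nearest: S4 (3.8951 km)

Q1→S4; Q2→S2; Q3→S4; Q4→S4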